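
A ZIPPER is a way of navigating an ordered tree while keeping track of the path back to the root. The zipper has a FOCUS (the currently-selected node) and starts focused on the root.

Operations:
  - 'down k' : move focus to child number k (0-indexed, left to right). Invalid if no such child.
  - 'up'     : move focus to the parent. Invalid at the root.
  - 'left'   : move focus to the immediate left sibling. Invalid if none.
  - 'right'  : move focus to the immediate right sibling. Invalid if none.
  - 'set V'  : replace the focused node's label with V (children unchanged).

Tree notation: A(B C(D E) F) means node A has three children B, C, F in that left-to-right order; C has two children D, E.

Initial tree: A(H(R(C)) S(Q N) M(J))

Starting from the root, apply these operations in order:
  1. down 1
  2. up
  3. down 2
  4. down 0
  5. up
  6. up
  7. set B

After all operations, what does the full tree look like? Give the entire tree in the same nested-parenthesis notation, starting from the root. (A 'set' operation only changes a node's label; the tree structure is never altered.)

Answer: B(H(R(C)) S(Q N) M(J))

Derivation:
Step 1 (down 1): focus=S path=1 depth=1 children=['Q', 'N'] left=['H'] right=['M'] parent=A
Step 2 (up): focus=A path=root depth=0 children=['H', 'S', 'M'] (at root)
Step 3 (down 2): focus=M path=2 depth=1 children=['J'] left=['H', 'S'] right=[] parent=A
Step 4 (down 0): focus=J path=2/0 depth=2 children=[] left=[] right=[] parent=M
Step 5 (up): focus=M path=2 depth=1 children=['J'] left=['H', 'S'] right=[] parent=A
Step 6 (up): focus=A path=root depth=0 children=['H', 'S', 'M'] (at root)
Step 7 (set B): focus=B path=root depth=0 children=['H', 'S', 'M'] (at root)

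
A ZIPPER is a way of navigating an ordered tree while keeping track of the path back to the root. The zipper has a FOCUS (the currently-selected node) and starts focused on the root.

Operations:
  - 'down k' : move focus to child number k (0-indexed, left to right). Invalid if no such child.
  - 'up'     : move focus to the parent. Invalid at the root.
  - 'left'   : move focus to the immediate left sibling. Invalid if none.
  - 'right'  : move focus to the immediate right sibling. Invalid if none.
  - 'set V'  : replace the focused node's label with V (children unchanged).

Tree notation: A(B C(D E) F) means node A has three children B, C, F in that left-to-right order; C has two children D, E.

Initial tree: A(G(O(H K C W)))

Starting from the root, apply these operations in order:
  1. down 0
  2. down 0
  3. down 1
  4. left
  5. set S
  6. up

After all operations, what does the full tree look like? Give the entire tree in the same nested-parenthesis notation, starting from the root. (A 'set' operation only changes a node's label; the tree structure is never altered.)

Step 1 (down 0): focus=G path=0 depth=1 children=['O'] left=[] right=[] parent=A
Step 2 (down 0): focus=O path=0/0 depth=2 children=['H', 'K', 'C', 'W'] left=[] right=[] parent=G
Step 3 (down 1): focus=K path=0/0/1 depth=3 children=[] left=['H'] right=['C', 'W'] parent=O
Step 4 (left): focus=H path=0/0/0 depth=3 children=[] left=[] right=['K', 'C', 'W'] parent=O
Step 5 (set S): focus=S path=0/0/0 depth=3 children=[] left=[] right=['K', 'C', 'W'] parent=O
Step 6 (up): focus=O path=0/0 depth=2 children=['S', 'K', 'C', 'W'] left=[] right=[] parent=G

Answer: A(G(O(S K C W)))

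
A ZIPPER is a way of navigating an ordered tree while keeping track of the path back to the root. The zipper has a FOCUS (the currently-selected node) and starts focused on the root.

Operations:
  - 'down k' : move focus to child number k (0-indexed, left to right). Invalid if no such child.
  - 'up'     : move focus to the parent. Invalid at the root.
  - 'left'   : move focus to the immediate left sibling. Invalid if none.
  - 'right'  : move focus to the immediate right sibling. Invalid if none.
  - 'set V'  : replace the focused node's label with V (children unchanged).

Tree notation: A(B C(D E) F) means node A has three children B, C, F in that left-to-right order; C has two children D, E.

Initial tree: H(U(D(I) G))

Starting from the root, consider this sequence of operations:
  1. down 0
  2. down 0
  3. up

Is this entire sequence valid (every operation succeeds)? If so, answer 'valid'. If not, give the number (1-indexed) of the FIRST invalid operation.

Step 1 (down 0): focus=U path=0 depth=1 children=['D', 'G'] left=[] right=[] parent=H
Step 2 (down 0): focus=D path=0/0 depth=2 children=['I'] left=[] right=['G'] parent=U
Step 3 (up): focus=U path=0 depth=1 children=['D', 'G'] left=[] right=[] parent=H

Answer: valid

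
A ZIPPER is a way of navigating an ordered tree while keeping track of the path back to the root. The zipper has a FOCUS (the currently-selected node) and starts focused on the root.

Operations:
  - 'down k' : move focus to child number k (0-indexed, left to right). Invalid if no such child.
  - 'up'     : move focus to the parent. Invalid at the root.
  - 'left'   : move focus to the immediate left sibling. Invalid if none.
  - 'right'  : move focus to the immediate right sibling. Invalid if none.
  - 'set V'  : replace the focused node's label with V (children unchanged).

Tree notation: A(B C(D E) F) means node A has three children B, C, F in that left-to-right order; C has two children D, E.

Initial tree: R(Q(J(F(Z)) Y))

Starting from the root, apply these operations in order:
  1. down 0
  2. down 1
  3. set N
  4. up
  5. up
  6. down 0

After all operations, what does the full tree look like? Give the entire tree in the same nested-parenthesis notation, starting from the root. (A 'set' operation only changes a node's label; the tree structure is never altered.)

Answer: R(Q(J(F(Z)) N))

Derivation:
Step 1 (down 0): focus=Q path=0 depth=1 children=['J', 'Y'] left=[] right=[] parent=R
Step 2 (down 1): focus=Y path=0/1 depth=2 children=[] left=['J'] right=[] parent=Q
Step 3 (set N): focus=N path=0/1 depth=2 children=[] left=['J'] right=[] parent=Q
Step 4 (up): focus=Q path=0 depth=1 children=['J', 'N'] left=[] right=[] parent=R
Step 5 (up): focus=R path=root depth=0 children=['Q'] (at root)
Step 6 (down 0): focus=Q path=0 depth=1 children=['J', 'N'] left=[] right=[] parent=R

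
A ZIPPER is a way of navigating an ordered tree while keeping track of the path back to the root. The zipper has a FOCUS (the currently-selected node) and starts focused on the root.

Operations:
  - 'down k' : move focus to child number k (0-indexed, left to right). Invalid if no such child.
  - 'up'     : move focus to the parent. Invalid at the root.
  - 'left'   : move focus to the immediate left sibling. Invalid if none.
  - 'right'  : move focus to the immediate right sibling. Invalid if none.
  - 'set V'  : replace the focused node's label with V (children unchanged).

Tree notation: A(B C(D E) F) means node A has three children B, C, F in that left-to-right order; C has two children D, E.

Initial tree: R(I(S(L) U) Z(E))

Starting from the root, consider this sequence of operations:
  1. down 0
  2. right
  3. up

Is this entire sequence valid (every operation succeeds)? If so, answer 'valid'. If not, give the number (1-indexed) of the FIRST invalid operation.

Step 1 (down 0): focus=I path=0 depth=1 children=['S', 'U'] left=[] right=['Z'] parent=R
Step 2 (right): focus=Z path=1 depth=1 children=['E'] left=['I'] right=[] parent=R
Step 3 (up): focus=R path=root depth=0 children=['I', 'Z'] (at root)

Answer: valid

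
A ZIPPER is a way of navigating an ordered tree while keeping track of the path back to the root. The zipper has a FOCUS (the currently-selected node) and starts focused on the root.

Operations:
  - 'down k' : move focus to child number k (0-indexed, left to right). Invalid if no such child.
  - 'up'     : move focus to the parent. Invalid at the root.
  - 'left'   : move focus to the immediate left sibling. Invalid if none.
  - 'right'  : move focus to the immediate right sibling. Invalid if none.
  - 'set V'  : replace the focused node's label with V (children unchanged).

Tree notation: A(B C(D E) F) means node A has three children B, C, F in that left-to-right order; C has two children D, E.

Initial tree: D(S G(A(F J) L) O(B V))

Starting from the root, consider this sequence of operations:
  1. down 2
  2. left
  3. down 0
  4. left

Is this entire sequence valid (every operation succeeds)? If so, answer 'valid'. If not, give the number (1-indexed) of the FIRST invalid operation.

Step 1 (down 2): focus=O path=2 depth=1 children=['B', 'V'] left=['S', 'G'] right=[] parent=D
Step 2 (left): focus=G path=1 depth=1 children=['A', 'L'] left=['S'] right=['O'] parent=D
Step 3 (down 0): focus=A path=1/0 depth=2 children=['F', 'J'] left=[] right=['L'] parent=G
Step 4 (left): INVALID

Answer: 4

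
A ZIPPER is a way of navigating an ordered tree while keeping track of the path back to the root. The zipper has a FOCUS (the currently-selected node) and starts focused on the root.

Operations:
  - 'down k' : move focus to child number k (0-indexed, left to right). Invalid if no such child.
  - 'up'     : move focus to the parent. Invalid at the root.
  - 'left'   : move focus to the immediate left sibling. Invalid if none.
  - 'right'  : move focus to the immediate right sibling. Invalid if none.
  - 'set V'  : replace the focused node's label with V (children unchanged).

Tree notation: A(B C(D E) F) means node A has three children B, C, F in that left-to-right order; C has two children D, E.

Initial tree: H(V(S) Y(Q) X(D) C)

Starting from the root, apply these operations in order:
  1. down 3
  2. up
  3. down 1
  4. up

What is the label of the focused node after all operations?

Step 1 (down 3): focus=C path=3 depth=1 children=[] left=['V', 'Y', 'X'] right=[] parent=H
Step 2 (up): focus=H path=root depth=0 children=['V', 'Y', 'X', 'C'] (at root)
Step 3 (down 1): focus=Y path=1 depth=1 children=['Q'] left=['V'] right=['X', 'C'] parent=H
Step 4 (up): focus=H path=root depth=0 children=['V', 'Y', 'X', 'C'] (at root)

Answer: H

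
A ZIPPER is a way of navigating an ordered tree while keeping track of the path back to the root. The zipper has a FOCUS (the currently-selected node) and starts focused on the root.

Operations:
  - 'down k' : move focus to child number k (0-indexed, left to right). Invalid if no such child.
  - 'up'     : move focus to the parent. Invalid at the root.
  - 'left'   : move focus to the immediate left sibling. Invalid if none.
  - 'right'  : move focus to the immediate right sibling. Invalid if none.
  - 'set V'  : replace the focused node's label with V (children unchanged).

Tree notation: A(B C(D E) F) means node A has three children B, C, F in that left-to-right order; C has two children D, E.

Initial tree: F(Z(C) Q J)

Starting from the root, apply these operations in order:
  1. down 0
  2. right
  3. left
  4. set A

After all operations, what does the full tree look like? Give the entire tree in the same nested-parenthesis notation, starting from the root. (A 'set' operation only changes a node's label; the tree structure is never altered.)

Answer: F(A(C) Q J)

Derivation:
Step 1 (down 0): focus=Z path=0 depth=1 children=['C'] left=[] right=['Q', 'J'] parent=F
Step 2 (right): focus=Q path=1 depth=1 children=[] left=['Z'] right=['J'] parent=F
Step 3 (left): focus=Z path=0 depth=1 children=['C'] left=[] right=['Q', 'J'] parent=F
Step 4 (set A): focus=A path=0 depth=1 children=['C'] left=[] right=['Q', 'J'] parent=F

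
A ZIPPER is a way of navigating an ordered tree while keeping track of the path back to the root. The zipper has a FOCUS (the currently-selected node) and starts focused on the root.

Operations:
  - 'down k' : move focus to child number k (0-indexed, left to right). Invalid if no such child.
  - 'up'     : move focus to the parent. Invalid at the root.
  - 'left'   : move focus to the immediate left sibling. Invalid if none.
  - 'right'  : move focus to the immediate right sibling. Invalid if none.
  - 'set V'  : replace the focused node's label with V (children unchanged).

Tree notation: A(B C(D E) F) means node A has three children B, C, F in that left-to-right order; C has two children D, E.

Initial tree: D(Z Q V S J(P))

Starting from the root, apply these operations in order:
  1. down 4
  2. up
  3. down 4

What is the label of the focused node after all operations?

Answer: J

Derivation:
Step 1 (down 4): focus=J path=4 depth=1 children=['P'] left=['Z', 'Q', 'V', 'S'] right=[] parent=D
Step 2 (up): focus=D path=root depth=0 children=['Z', 'Q', 'V', 'S', 'J'] (at root)
Step 3 (down 4): focus=J path=4 depth=1 children=['P'] left=['Z', 'Q', 'V', 'S'] right=[] parent=D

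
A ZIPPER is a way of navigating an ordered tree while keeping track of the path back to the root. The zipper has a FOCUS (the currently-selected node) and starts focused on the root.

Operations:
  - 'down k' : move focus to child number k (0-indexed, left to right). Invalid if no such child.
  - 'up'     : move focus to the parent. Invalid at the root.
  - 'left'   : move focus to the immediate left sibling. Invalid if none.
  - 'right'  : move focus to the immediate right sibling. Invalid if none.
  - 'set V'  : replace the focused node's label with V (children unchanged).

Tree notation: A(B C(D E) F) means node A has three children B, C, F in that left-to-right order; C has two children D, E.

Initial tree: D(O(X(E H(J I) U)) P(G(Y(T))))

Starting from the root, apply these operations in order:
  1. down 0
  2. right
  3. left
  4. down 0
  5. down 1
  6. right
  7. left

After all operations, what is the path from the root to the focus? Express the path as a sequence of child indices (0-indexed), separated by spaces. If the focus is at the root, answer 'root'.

Step 1 (down 0): focus=O path=0 depth=1 children=['X'] left=[] right=['P'] parent=D
Step 2 (right): focus=P path=1 depth=1 children=['G'] left=['O'] right=[] parent=D
Step 3 (left): focus=O path=0 depth=1 children=['X'] left=[] right=['P'] parent=D
Step 4 (down 0): focus=X path=0/0 depth=2 children=['E', 'H', 'U'] left=[] right=[] parent=O
Step 5 (down 1): focus=H path=0/0/1 depth=3 children=['J', 'I'] left=['E'] right=['U'] parent=X
Step 6 (right): focus=U path=0/0/2 depth=3 children=[] left=['E', 'H'] right=[] parent=X
Step 7 (left): focus=H path=0/0/1 depth=3 children=['J', 'I'] left=['E'] right=['U'] parent=X

Answer: 0 0 1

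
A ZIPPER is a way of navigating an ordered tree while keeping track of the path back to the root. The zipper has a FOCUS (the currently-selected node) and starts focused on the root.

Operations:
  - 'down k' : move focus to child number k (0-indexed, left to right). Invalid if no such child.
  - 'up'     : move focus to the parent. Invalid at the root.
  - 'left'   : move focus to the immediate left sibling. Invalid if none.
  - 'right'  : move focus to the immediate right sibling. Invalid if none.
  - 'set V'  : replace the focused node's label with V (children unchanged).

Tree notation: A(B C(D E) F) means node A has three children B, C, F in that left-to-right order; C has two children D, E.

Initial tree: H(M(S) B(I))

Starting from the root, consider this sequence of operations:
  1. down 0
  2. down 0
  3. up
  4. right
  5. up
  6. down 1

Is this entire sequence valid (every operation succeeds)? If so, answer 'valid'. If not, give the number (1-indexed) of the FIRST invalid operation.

Answer: valid

Derivation:
Step 1 (down 0): focus=M path=0 depth=1 children=['S'] left=[] right=['B'] parent=H
Step 2 (down 0): focus=S path=0/0 depth=2 children=[] left=[] right=[] parent=M
Step 3 (up): focus=M path=0 depth=1 children=['S'] left=[] right=['B'] parent=H
Step 4 (right): focus=B path=1 depth=1 children=['I'] left=['M'] right=[] parent=H
Step 5 (up): focus=H path=root depth=0 children=['M', 'B'] (at root)
Step 6 (down 1): focus=B path=1 depth=1 children=['I'] left=['M'] right=[] parent=H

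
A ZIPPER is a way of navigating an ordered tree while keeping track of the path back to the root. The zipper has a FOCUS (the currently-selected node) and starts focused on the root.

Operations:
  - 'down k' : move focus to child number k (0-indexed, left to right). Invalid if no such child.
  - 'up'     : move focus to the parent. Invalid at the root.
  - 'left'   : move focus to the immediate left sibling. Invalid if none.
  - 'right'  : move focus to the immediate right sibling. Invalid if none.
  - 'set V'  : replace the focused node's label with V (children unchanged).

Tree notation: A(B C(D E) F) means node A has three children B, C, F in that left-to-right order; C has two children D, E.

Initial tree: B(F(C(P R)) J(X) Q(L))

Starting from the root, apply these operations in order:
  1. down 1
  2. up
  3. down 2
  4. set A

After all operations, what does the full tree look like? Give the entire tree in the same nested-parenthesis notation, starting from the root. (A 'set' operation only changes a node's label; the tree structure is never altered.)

Answer: B(F(C(P R)) J(X) A(L))

Derivation:
Step 1 (down 1): focus=J path=1 depth=1 children=['X'] left=['F'] right=['Q'] parent=B
Step 2 (up): focus=B path=root depth=0 children=['F', 'J', 'Q'] (at root)
Step 3 (down 2): focus=Q path=2 depth=1 children=['L'] left=['F', 'J'] right=[] parent=B
Step 4 (set A): focus=A path=2 depth=1 children=['L'] left=['F', 'J'] right=[] parent=B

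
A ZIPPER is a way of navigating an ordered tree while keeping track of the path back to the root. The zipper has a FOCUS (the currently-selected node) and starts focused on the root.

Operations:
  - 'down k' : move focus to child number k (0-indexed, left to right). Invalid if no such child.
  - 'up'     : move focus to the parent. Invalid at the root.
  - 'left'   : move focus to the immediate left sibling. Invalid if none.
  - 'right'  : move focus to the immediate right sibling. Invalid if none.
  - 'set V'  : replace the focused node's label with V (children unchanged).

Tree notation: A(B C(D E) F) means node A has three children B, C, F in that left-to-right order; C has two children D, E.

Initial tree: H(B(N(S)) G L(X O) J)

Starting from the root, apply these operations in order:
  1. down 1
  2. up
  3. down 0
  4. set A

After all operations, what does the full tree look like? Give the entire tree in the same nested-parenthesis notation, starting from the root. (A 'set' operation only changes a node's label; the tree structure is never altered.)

Answer: H(A(N(S)) G L(X O) J)

Derivation:
Step 1 (down 1): focus=G path=1 depth=1 children=[] left=['B'] right=['L', 'J'] parent=H
Step 2 (up): focus=H path=root depth=0 children=['B', 'G', 'L', 'J'] (at root)
Step 3 (down 0): focus=B path=0 depth=1 children=['N'] left=[] right=['G', 'L', 'J'] parent=H
Step 4 (set A): focus=A path=0 depth=1 children=['N'] left=[] right=['G', 'L', 'J'] parent=H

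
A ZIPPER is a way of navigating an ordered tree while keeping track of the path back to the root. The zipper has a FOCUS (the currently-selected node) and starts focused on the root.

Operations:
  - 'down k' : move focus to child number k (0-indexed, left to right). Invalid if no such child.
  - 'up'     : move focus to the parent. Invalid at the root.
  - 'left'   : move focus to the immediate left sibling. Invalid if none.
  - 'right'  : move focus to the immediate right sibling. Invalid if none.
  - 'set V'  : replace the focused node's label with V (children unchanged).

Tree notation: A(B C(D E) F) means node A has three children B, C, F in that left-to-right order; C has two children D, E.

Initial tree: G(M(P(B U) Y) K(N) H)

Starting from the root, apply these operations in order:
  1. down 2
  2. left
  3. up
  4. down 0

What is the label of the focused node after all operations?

Answer: M

Derivation:
Step 1 (down 2): focus=H path=2 depth=1 children=[] left=['M', 'K'] right=[] parent=G
Step 2 (left): focus=K path=1 depth=1 children=['N'] left=['M'] right=['H'] parent=G
Step 3 (up): focus=G path=root depth=0 children=['M', 'K', 'H'] (at root)
Step 4 (down 0): focus=M path=0 depth=1 children=['P', 'Y'] left=[] right=['K', 'H'] parent=G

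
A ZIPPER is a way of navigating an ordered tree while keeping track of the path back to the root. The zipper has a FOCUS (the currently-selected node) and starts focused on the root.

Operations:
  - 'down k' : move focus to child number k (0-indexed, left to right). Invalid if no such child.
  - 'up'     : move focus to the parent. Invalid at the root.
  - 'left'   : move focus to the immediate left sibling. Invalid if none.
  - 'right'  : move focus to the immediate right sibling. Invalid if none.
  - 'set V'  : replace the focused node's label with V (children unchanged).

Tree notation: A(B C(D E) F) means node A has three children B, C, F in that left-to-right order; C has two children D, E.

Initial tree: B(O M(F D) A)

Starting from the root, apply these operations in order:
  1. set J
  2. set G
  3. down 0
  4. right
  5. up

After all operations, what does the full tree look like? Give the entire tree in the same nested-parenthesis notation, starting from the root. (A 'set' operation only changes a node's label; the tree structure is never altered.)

Step 1 (set J): focus=J path=root depth=0 children=['O', 'M', 'A'] (at root)
Step 2 (set G): focus=G path=root depth=0 children=['O', 'M', 'A'] (at root)
Step 3 (down 0): focus=O path=0 depth=1 children=[] left=[] right=['M', 'A'] parent=G
Step 4 (right): focus=M path=1 depth=1 children=['F', 'D'] left=['O'] right=['A'] parent=G
Step 5 (up): focus=G path=root depth=0 children=['O', 'M', 'A'] (at root)

Answer: G(O M(F D) A)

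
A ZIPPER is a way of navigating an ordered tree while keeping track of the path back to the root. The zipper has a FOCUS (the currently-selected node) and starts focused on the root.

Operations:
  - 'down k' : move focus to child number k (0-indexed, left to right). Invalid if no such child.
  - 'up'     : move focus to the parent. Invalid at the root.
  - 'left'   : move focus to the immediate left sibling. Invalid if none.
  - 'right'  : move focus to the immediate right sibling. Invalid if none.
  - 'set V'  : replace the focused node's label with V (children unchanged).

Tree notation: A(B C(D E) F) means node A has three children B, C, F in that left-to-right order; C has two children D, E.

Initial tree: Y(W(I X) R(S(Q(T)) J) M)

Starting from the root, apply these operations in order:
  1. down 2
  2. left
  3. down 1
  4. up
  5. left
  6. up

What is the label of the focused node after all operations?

Answer: Y

Derivation:
Step 1 (down 2): focus=M path=2 depth=1 children=[] left=['W', 'R'] right=[] parent=Y
Step 2 (left): focus=R path=1 depth=1 children=['S', 'J'] left=['W'] right=['M'] parent=Y
Step 3 (down 1): focus=J path=1/1 depth=2 children=[] left=['S'] right=[] parent=R
Step 4 (up): focus=R path=1 depth=1 children=['S', 'J'] left=['W'] right=['M'] parent=Y
Step 5 (left): focus=W path=0 depth=1 children=['I', 'X'] left=[] right=['R', 'M'] parent=Y
Step 6 (up): focus=Y path=root depth=0 children=['W', 'R', 'M'] (at root)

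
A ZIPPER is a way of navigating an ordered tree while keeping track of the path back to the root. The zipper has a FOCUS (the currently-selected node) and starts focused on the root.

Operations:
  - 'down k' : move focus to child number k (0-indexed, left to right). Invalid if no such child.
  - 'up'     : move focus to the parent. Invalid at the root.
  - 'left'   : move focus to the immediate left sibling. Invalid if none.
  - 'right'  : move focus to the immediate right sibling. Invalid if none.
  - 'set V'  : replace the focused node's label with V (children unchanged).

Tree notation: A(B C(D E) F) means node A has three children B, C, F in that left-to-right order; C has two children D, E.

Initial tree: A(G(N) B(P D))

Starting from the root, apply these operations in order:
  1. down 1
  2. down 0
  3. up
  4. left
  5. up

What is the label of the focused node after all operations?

Answer: A

Derivation:
Step 1 (down 1): focus=B path=1 depth=1 children=['P', 'D'] left=['G'] right=[] parent=A
Step 2 (down 0): focus=P path=1/0 depth=2 children=[] left=[] right=['D'] parent=B
Step 3 (up): focus=B path=1 depth=1 children=['P', 'D'] left=['G'] right=[] parent=A
Step 4 (left): focus=G path=0 depth=1 children=['N'] left=[] right=['B'] parent=A
Step 5 (up): focus=A path=root depth=0 children=['G', 'B'] (at root)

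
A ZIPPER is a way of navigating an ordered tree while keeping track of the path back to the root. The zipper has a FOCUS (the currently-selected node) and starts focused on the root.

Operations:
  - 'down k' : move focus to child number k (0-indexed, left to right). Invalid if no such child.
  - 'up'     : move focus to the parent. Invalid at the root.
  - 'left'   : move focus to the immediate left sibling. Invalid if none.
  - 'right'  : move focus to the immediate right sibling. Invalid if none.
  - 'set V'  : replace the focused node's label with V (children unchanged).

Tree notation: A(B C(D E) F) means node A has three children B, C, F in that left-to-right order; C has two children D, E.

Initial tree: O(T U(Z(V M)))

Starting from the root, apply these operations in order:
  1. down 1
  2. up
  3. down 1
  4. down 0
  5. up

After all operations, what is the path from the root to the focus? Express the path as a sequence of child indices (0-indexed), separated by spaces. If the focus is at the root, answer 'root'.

Step 1 (down 1): focus=U path=1 depth=1 children=['Z'] left=['T'] right=[] parent=O
Step 2 (up): focus=O path=root depth=0 children=['T', 'U'] (at root)
Step 3 (down 1): focus=U path=1 depth=1 children=['Z'] left=['T'] right=[] parent=O
Step 4 (down 0): focus=Z path=1/0 depth=2 children=['V', 'M'] left=[] right=[] parent=U
Step 5 (up): focus=U path=1 depth=1 children=['Z'] left=['T'] right=[] parent=O

Answer: 1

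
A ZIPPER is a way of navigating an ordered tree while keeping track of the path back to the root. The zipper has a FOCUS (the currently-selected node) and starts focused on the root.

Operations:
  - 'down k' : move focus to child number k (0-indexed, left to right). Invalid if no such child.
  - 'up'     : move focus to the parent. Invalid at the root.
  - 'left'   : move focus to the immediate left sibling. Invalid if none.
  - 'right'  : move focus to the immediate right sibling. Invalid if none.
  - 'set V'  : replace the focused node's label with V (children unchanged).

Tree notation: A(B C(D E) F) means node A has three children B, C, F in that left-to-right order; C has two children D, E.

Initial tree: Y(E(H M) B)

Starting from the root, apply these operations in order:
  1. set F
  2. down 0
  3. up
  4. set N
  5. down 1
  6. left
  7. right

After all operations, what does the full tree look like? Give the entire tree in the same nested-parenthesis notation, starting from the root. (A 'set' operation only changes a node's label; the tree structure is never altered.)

Step 1 (set F): focus=F path=root depth=0 children=['E', 'B'] (at root)
Step 2 (down 0): focus=E path=0 depth=1 children=['H', 'M'] left=[] right=['B'] parent=F
Step 3 (up): focus=F path=root depth=0 children=['E', 'B'] (at root)
Step 4 (set N): focus=N path=root depth=0 children=['E', 'B'] (at root)
Step 5 (down 1): focus=B path=1 depth=1 children=[] left=['E'] right=[] parent=N
Step 6 (left): focus=E path=0 depth=1 children=['H', 'M'] left=[] right=['B'] parent=N
Step 7 (right): focus=B path=1 depth=1 children=[] left=['E'] right=[] parent=N

Answer: N(E(H M) B)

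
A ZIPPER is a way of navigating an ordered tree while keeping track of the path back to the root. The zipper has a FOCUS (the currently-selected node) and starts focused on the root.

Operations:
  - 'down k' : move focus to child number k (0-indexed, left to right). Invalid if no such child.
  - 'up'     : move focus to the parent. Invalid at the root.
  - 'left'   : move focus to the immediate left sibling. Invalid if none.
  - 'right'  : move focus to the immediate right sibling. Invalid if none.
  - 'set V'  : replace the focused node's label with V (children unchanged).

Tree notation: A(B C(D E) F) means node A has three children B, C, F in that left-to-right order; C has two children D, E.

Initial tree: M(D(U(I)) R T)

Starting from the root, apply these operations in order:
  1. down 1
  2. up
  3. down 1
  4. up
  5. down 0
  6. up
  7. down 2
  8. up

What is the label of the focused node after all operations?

Answer: M

Derivation:
Step 1 (down 1): focus=R path=1 depth=1 children=[] left=['D'] right=['T'] parent=M
Step 2 (up): focus=M path=root depth=0 children=['D', 'R', 'T'] (at root)
Step 3 (down 1): focus=R path=1 depth=1 children=[] left=['D'] right=['T'] parent=M
Step 4 (up): focus=M path=root depth=0 children=['D', 'R', 'T'] (at root)
Step 5 (down 0): focus=D path=0 depth=1 children=['U'] left=[] right=['R', 'T'] parent=M
Step 6 (up): focus=M path=root depth=0 children=['D', 'R', 'T'] (at root)
Step 7 (down 2): focus=T path=2 depth=1 children=[] left=['D', 'R'] right=[] parent=M
Step 8 (up): focus=M path=root depth=0 children=['D', 'R', 'T'] (at root)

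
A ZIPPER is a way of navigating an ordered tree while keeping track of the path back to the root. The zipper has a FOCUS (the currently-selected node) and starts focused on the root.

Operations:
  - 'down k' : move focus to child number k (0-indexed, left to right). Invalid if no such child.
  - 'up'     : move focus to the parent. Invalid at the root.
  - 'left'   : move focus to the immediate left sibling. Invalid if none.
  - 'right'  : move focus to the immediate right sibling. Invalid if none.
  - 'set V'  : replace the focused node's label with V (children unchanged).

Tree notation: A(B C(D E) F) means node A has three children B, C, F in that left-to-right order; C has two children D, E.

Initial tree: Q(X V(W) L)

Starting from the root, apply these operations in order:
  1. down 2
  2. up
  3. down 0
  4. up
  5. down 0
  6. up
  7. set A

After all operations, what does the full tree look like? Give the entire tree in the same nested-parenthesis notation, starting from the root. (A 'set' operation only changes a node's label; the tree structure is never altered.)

Step 1 (down 2): focus=L path=2 depth=1 children=[] left=['X', 'V'] right=[] parent=Q
Step 2 (up): focus=Q path=root depth=0 children=['X', 'V', 'L'] (at root)
Step 3 (down 0): focus=X path=0 depth=1 children=[] left=[] right=['V', 'L'] parent=Q
Step 4 (up): focus=Q path=root depth=0 children=['X', 'V', 'L'] (at root)
Step 5 (down 0): focus=X path=0 depth=1 children=[] left=[] right=['V', 'L'] parent=Q
Step 6 (up): focus=Q path=root depth=0 children=['X', 'V', 'L'] (at root)
Step 7 (set A): focus=A path=root depth=0 children=['X', 'V', 'L'] (at root)

Answer: A(X V(W) L)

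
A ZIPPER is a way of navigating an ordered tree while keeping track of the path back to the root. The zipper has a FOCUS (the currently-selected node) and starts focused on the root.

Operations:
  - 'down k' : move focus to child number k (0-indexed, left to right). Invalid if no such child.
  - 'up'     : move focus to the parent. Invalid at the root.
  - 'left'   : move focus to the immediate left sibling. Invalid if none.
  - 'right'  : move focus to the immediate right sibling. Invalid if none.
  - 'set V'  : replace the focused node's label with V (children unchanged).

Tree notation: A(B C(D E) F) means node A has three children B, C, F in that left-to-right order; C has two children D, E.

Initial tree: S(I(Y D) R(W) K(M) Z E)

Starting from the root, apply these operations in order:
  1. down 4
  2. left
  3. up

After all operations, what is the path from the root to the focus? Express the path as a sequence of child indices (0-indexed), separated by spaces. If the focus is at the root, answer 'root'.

Answer: root

Derivation:
Step 1 (down 4): focus=E path=4 depth=1 children=[] left=['I', 'R', 'K', 'Z'] right=[] parent=S
Step 2 (left): focus=Z path=3 depth=1 children=[] left=['I', 'R', 'K'] right=['E'] parent=S
Step 3 (up): focus=S path=root depth=0 children=['I', 'R', 'K', 'Z', 'E'] (at root)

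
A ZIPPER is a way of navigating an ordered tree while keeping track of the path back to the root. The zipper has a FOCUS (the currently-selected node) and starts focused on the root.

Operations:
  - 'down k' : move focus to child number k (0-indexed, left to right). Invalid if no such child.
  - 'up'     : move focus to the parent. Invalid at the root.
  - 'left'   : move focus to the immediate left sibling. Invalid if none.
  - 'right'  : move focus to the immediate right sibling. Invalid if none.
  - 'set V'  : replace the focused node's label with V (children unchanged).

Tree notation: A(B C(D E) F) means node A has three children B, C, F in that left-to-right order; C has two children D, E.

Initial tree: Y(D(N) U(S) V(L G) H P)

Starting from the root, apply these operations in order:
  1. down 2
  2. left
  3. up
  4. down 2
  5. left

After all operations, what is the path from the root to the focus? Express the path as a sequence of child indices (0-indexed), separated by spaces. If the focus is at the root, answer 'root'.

Answer: 1

Derivation:
Step 1 (down 2): focus=V path=2 depth=1 children=['L', 'G'] left=['D', 'U'] right=['H', 'P'] parent=Y
Step 2 (left): focus=U path=1 depth=1 children=['S'] left=['D'] right=['V', 'H', 'P'] parent=Y
Step 3 (up): focus=Y path=root depth=0 children=['D', 'U', 'V', 'H', 'P'] (at root)
Step 4 (down 2): focus=V path=2 depth=1 children=['L', 'G'] left=['D', 'U'] right=['H', 'P'] parent=Y
Step 5 (left): focus=U path=1 depth=1 children=['S'] left=['D'] right=['V', 'H', 'P'] parent=Y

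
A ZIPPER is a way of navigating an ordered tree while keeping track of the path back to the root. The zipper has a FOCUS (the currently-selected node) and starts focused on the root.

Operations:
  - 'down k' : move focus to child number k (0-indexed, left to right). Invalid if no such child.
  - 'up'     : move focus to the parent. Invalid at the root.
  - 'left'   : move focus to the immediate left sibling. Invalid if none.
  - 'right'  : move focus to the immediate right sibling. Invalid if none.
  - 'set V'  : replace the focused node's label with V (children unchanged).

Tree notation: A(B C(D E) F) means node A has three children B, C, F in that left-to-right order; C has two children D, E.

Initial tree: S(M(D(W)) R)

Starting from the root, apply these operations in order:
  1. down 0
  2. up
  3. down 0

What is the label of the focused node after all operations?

Step 1 (down 0): focus=M path=0 depth=1 children=['D'] left=[] right=['R'] parent=S
Step 2 (up): focus=S path=root depth=0 children=['M', 'R'] (at root)
Step 3 (down 0): focus=M path=0 depth=1 children=['D'] left=[] right=['R'] parent=S

Answer: M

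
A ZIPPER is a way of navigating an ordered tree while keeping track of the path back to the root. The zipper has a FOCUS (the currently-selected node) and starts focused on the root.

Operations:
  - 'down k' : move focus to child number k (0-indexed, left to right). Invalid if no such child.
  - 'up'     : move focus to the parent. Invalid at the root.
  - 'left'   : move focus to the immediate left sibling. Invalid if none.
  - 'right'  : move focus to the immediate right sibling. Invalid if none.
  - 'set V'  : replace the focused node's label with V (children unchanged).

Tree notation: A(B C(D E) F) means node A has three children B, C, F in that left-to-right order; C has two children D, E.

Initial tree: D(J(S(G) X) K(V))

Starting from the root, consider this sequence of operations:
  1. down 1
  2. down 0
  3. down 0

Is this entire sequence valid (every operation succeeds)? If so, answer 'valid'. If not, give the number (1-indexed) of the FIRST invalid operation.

Step 1 (down 1): focus=K path=1 depth=1 children=['V'] left=['J'] right=[] parent=D
Step 2 (down 0): focus=V path=1/0 depth=2 children=[] left=[] right=[] parent=K
Step 3 (down 0): INVALID

Answer: 3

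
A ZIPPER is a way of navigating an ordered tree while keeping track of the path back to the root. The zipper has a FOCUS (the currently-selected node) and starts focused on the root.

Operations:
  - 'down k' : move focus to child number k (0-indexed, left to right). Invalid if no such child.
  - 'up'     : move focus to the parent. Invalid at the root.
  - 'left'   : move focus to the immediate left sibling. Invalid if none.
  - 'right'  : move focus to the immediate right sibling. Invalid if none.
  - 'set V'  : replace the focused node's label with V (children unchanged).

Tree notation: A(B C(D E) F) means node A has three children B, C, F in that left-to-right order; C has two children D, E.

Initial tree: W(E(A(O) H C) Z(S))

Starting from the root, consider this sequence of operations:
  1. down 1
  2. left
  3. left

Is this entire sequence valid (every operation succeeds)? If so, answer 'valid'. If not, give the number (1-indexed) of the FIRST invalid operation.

Answer: 3

Derivation:
Step 1 (down 1): focus=Z path=1 depth=1 children=['S'] left=['E'] right=[] parent=W
Step 2 (left): focus=E path=0 depth=1 children=['A', 'H', 'C'] left=[] right=['Z'] parent=W
Step 3 (left): INVALID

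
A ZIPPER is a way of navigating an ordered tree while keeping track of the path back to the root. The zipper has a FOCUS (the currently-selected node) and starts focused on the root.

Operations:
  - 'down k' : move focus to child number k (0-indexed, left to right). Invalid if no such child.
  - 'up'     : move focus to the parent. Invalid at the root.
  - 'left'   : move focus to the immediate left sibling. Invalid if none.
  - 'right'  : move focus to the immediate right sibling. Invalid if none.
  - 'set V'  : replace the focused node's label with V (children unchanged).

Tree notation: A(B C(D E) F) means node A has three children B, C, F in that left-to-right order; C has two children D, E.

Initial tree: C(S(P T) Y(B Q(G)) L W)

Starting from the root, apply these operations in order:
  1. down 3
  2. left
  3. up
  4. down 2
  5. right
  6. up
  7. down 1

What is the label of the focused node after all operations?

Answer: Y

Derivation:
Step 1 (down 3): focus=W path=3 depth=1 children=[] left=['S', 'Y', 'L'] right=[] parent=C
Step 2 (left): focus=L path=2 depth=1 children=[] left=['S', 'Y'] right=['W'] parent=C
Step 3 (up): focus=C path=root depth=0 children=['S', 'Y', 'L', 'W'] (at root)
Step 4 (down 2): focus=L path=2 depth=1 children=[] left=['S', 'Y'] right=['W'] parent=C
Step 5 (right): focus=W path=3 depth=1 children=[] left=['S', 'Y', 'L'] right=[] parent=C
Step 6 (up): focus=C path=root depth=0 children=['S', 'Y', 'L', 'W'] (at root)
Step 7 (down 1): focus=Y path=1 depth=1 children=['B', 'Q'] left=['S'] right=['L', 'W'] parent=C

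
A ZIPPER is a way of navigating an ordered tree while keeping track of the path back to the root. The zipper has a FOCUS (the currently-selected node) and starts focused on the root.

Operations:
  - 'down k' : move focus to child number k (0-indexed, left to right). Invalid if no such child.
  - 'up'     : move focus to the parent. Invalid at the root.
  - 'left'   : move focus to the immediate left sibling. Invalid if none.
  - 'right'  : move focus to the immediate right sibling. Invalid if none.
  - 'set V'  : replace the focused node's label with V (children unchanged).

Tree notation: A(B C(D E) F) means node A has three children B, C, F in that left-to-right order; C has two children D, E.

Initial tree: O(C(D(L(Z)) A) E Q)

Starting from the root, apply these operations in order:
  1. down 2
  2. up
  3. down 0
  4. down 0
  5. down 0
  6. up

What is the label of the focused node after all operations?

Answer: D

Derivation:
Step 1 (down 2): focus=Q path=2 depth=1 children=[] left=['C', 'E'] right=[] parent=O
Step 2 (up): focus=O path=root depth=0 children=['C', 'E', 'Q'] (at root)
Step 3 (down 0): focus=C path=0 depth=1 children=['D', 'A'] left=[] right=['E', 'Q'] parent=O
Step 4 (down 0): focus=D path=0/0 depth=2 children=['L'] left=[] right=['A'] parent=C
Step 5 (down 0): focus=L path=0/0/0 depth=3 children=['Z'] left=[] right=[] parent=D
Step 6 (up): focus=D path=0/0 depth=2 children=['L'] left=[] right=['A'] parent=C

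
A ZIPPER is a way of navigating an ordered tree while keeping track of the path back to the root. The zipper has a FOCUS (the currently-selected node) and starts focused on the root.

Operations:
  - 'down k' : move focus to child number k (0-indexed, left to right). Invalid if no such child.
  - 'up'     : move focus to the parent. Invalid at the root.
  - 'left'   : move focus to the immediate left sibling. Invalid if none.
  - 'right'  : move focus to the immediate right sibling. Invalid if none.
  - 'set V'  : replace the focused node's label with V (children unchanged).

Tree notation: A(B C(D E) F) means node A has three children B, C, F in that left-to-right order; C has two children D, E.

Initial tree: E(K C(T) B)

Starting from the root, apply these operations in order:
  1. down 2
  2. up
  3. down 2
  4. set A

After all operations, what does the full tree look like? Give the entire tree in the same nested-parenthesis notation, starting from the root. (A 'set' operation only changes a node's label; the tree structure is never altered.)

Step 1 (down 2): focus=B path=2 depth=1 children=[] left=['K', 'C'] right=[] parent=E
Step 2 (up): focus=E path=root depth=0 children=['K', 'C', 'B'] (at root)
Step 3 (down 2): focus=B path=2 depth=1 children=[] left=['K', 'C'] right=[] parent=E
Step 4 (set A): focus=A path=2 depth=1 children=[] left=['K', 'C'] right=[] parent=E

Answer: E(K C(T) A)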